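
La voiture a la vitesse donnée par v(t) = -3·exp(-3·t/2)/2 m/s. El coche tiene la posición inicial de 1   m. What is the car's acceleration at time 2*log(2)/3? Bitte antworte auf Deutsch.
Ausgehend von der Geschwindigkeit v(t) = -3·exp(-3·t/2)/2, nehmen wir 1 Ableitung. Die Ableitung von der Geschwindigkeit ergibt die Beschleunigung: a(t) = 9·exp(-3·t/2)/4. Aus der Gleichung für die Beschleunigung a(t) = 9·exp(-3·t/2)/4, setzen wir t = 2*log(2)/3 ein und erhalten a = 9/8.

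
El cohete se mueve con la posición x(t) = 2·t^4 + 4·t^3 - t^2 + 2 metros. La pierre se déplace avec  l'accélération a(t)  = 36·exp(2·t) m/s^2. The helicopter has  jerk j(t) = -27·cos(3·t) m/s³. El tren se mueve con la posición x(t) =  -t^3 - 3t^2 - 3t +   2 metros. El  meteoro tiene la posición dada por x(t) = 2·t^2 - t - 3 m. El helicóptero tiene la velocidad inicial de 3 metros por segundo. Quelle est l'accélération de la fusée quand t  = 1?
Pour résoudre ceci, nous devons prendre 2 dérivées de notre équation de la position x(t) = 2·t^4 + 4·t^3 - t^2 + 2. La dérivée de la position donne la vitesse: v(t) = 8·t^3 + 12·t^2 - 2·t. La dérivée de la vitesse donne l'accélération: a(t) = 24·t^2 + 24·t - 2. De l'équation de l'accélération a(t) = 24·t^2 + 24·t - 2, nous substituons t = 1 pour obtenir a = 46.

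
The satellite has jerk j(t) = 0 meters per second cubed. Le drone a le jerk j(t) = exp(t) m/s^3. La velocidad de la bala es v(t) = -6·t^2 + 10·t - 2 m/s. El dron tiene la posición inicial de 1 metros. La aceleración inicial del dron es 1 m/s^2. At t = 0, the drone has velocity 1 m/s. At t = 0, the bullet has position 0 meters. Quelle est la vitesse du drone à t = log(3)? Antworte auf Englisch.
To solve this, we need to take 2 antiderivatives of our jerk equation j(t) = exp(t). Integrating jerk and using the initial condition a(0) = 1, we get a(t) = exp(t). Finding the antiderivative of a(t) and using v(0) = 1: v(t) = exp(t). We have velocity v(t) = exp(t). Substituting t = log(3): v(log(3)) = 3.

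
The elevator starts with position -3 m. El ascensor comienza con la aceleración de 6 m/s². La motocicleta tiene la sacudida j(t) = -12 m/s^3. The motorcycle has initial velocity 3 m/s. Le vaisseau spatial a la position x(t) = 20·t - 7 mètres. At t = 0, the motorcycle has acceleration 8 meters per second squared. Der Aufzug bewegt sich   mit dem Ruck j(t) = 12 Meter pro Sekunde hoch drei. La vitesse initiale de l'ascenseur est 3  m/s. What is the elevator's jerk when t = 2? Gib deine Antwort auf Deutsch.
Wir haben den Ruck j(t) = 12. Durch Einsetzen von t = 2: j(2) = 12.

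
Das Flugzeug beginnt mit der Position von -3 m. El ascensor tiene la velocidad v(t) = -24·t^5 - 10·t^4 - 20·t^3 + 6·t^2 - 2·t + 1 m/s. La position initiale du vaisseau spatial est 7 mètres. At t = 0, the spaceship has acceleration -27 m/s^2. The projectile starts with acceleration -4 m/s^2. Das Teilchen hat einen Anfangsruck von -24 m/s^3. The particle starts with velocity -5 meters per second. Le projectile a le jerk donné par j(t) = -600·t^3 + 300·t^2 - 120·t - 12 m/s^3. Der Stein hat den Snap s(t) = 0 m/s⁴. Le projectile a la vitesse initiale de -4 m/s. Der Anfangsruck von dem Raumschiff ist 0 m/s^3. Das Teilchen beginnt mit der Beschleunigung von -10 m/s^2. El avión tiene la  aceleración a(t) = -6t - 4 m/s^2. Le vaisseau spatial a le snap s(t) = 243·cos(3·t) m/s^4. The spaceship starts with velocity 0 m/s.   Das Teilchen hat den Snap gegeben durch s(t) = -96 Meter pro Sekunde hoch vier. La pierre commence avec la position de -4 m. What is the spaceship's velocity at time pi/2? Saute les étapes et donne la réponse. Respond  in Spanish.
v(pi/2) = 9.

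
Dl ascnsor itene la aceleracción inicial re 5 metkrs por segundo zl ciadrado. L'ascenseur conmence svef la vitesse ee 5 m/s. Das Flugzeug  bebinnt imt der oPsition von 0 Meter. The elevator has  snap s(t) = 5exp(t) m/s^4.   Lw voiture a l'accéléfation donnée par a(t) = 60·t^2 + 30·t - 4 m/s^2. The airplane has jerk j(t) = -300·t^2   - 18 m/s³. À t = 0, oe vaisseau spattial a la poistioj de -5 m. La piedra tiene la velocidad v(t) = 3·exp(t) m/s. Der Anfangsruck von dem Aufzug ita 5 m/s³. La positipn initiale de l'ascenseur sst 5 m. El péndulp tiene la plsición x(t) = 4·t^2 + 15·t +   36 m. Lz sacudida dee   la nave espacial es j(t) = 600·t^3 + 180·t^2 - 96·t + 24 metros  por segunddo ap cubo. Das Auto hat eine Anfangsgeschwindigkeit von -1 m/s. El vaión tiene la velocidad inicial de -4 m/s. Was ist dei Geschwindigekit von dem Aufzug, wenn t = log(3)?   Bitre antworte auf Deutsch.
Wir müssen die Stammfunktion unserer Gleichung für den Snap s(t) = 5·exp(t) 3-mal finden. Mit ∫s(t)dt und Anwendung von j(0) = 5, finden wir j(t) = 5·exp(t). Durch Integration von dem Ruck und Verwendung der Anfangsbedingung a(0) = 5, erhalten wir a(t) = 5·exp(t). Das Integral von der Beschleunigung, mit v(0) = 5, ergibt die Geschwindigkeit: v(t) = 5·exp(t). Aus der Gleichung für die Geschwindigkeit v(t) = 5·exp(t), setzen wir t = log(3) ein und erhalten v = 15.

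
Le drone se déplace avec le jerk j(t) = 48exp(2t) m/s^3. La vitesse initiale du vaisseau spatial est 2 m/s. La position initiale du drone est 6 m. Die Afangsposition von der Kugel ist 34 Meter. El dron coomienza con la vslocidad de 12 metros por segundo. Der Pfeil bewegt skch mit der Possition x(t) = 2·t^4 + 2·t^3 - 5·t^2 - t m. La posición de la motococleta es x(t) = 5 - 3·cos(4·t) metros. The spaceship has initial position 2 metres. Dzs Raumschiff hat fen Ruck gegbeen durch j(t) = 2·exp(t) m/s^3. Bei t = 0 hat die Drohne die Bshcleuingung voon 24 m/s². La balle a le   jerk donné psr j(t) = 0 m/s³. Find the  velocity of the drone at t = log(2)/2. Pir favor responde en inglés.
We need to integrate our jerk equation j(t) = 48·exp(2·t) 2 times. Finding the integral of j(t) and using a(0) = 24: a(t) = 24·exp(2·t). Taking ∫a(t)dt and applying v(0) = 12, we find v(t) = 12·exp(2·t). Using v(t) = 12·exp(2·t) and substituting t = log(2)/2, we find v = 24.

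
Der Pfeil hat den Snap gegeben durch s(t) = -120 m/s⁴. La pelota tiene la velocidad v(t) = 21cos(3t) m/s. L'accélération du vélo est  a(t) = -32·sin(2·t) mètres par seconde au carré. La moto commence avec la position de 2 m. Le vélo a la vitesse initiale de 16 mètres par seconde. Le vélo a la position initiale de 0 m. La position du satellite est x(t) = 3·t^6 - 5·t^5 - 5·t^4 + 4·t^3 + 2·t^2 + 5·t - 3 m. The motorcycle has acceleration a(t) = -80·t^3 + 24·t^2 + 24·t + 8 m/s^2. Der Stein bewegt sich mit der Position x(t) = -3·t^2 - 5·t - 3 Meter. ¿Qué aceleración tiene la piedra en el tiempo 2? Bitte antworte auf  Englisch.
We must differentiate our position equation x(t) = -3·t^2 - 5·t - 3 2 times. Differentiating position, we get velocity: v(t) = -6·t - 5. Differentiating velocity, we get acceleration: a(t) = -6. From the given acceleration equation a(t) = -6, we substitute t = 2 to get a = -6.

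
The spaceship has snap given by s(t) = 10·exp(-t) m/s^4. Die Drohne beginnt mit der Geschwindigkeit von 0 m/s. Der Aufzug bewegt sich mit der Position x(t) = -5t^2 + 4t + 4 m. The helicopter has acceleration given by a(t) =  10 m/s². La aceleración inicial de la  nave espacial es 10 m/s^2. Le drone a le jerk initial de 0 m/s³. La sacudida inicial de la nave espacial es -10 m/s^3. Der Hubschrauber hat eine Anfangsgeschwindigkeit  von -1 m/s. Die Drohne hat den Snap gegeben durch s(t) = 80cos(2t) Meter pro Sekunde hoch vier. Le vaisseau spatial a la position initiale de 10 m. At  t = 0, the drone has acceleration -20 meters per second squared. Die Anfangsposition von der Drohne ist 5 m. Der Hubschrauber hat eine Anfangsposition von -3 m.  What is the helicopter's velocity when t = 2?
We must find the integral of our acceleration equation a(t) = 10 1 time. Finding the antiderivative of a(t) and using v(0) = -1: v(t) = 10·t - 1. From the given velocity equation v(t) = 10·t - 1, we substitute t = 2 to get v = 19.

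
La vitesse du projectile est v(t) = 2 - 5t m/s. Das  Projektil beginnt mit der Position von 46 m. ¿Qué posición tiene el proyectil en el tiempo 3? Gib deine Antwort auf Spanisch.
Debemos encontrar la antiderivada de nuestra ecuación de la velocidad v(t) = 2 - 5·t 1 vez. Tomando ∫v(t)dt y aplicando x(0) = 46, encontramos x(t) = -5·t^2/2 + 2·t + 46. De la ecuación de la posición x(t) = -5·t^2/2 + 2·t + 46, sustituimos t = 3 para obtener x = 59/2.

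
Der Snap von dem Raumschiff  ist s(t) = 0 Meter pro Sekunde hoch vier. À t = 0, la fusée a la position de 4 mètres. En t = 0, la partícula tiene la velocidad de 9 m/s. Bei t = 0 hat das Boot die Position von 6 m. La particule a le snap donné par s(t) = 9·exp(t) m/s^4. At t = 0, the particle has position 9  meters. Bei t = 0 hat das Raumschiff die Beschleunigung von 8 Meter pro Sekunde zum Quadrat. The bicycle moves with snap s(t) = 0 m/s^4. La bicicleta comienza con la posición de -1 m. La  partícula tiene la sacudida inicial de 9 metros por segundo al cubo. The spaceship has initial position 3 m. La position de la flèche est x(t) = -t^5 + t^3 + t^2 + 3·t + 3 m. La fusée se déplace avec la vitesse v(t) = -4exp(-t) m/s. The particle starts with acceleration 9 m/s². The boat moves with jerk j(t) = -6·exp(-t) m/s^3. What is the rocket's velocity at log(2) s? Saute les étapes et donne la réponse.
At t = log(2), v = -2.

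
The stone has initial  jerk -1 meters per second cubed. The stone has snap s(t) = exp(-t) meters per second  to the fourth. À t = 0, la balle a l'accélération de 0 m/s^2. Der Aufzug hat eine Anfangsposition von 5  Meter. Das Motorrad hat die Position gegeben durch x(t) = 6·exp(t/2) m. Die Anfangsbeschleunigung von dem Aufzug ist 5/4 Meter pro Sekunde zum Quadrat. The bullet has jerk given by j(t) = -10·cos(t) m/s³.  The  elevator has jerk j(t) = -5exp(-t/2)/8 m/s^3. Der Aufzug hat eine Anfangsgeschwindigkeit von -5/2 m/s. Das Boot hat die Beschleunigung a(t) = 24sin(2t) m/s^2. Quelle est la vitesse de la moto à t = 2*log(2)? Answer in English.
Starting from position x(t) = 6·exp(t/2), we take 1 derivative. The derivative of position gives velocity: v(t) = 3·exp(t/2). We have velocity v(t) = 3·exp(t/2). Substituting t = 2*log(2): v(2*log(2)) = 6.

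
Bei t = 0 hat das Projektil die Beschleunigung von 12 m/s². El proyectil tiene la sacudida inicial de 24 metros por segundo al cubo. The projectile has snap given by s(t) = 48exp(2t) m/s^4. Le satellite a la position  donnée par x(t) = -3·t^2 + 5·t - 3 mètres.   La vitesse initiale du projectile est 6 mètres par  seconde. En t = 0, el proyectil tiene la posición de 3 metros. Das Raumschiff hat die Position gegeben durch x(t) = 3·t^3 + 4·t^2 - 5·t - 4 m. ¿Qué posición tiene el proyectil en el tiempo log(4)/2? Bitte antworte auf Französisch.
Nous devons intégrer notre équation du snap s(t) = 48·exp(2·t) 4 fois. L'intégrale du snap est le jerk. En utilisant j(0) = 24, nous obtenons j(t) = 24·exp(2·t). La primitive du jerk, avec a(0) = 12, donne l'accélération: a(t) = 12·exp(2·t). L'intégrale de l'accélération est la vitesse. En utilisant v(0) = 6, nous obtenons v(t) = 6·exp(2·t). La primitive de la vitesse, avec x(0) = 3, donne la position: x(t) = 3·exp(2·t). De l'équation de la position x(t) = 3·exp(2·t), nous substituons t = log(4)/2 pour obtenir x = 12.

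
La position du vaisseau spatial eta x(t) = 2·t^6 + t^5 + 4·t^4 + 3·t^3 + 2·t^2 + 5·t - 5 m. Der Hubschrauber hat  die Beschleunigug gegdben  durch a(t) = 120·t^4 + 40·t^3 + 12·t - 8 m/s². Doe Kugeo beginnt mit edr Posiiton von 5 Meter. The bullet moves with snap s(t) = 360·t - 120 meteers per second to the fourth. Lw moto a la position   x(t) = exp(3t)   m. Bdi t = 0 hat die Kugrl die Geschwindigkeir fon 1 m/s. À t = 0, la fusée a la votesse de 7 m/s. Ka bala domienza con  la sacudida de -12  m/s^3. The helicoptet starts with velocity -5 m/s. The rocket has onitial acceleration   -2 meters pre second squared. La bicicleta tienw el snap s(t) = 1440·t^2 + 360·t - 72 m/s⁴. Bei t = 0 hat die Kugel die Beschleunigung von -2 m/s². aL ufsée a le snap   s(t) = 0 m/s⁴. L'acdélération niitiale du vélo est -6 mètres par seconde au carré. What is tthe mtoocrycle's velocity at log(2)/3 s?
Starting from position x(t) = exp(3·t), we take 1 derivative. The derivative of position gives velocity: v(t) = 3·exp(3·t). Using v(t) = 3·exp(3·t) and substituting t = log(2)/3, we find v = 6.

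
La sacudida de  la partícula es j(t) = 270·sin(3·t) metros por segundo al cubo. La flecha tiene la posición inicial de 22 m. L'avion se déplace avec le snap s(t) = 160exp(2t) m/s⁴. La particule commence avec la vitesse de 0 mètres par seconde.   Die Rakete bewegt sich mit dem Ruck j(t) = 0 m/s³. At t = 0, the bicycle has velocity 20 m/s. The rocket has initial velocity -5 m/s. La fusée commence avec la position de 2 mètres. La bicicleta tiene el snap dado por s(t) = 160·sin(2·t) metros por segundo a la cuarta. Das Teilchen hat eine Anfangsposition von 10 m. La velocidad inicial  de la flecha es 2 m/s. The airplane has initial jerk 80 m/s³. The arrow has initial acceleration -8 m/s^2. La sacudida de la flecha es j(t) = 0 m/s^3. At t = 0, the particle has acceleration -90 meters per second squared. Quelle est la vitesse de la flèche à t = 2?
Nous devons trouver l'intégrale de notre équation du jerk j(t) = 0 2 fois. En intégrant le jerk et en utilisant la condition initiale a(0) = -8, nous obtenons a(t) = -8. En intégrant l'accélération et en utilisant la condition initiale v(0) = 2, nous obtenons v(t) = 2 - 8·t. De l'équation de la vitesse v(t) = 2 - 8·t, nous substituons t = 2 pour obtenir v = -14.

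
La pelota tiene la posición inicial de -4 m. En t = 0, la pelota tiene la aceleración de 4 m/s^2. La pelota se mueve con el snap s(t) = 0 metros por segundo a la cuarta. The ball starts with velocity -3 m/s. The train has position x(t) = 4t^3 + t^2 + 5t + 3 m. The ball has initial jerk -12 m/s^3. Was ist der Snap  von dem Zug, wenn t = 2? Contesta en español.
Debemos derivar nuestra ecuación de la posición x(t) = 4·t^3 + t^2 + 5·t + 3 4 veces. La derivada de la posición da la velocidad: v(t) = 12·t^2 + 2·t + 5. Tomando d/dt de v(t), encontramos a(t) = 24·t + 2. La derivada de la aceleración da la sacudida: j(t) = 24. Tomando d/dt de j(t), encontramos s(t) = 0. Tenemos el snap s(t) = 0. Sustituyendo t = 2: s(2) = 0.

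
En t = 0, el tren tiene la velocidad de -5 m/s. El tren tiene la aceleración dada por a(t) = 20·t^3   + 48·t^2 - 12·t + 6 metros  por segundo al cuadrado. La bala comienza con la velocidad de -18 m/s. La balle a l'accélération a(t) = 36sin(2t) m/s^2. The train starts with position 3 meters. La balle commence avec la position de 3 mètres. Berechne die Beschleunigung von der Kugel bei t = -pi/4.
Mit a(t) = 36·sin(2·t) und Einsetzen von t = -pi/4, finden wir a = -36.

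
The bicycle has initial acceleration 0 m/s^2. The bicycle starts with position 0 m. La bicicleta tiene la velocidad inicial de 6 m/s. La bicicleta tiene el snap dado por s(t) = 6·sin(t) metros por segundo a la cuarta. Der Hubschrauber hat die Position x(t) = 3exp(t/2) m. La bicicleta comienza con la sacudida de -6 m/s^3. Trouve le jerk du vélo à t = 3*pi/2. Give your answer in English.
Starting from snap s(t) = 6·sin(t), we take 1 integral. Integrating snap and using the initial condition j(0) = -6, we get j(t) = -6·cos(t). We have jerk j(t) = -6·cos(t). Substituting t = 3*pi/2: j(3*pi/2) = 0.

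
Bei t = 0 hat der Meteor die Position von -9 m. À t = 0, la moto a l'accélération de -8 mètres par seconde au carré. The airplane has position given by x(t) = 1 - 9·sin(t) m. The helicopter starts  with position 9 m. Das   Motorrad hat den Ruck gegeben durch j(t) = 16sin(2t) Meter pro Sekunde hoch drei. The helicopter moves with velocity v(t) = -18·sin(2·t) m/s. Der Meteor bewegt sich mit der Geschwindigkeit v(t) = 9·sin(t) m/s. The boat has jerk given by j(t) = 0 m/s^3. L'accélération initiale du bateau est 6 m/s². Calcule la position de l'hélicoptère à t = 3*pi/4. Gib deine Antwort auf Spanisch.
Partiendo de la velocidad v(t) = -18·sin(2·t), tomamos 1 antiderivada. La integral de la velocidad, con x(0) = 9, da la posición: x(t) = 9·cos(2·t). Tenemos la posición x(t) = 9·cos(2·t). Sustituyendo t = 3*pi/4: x(3*pi/4) = 0.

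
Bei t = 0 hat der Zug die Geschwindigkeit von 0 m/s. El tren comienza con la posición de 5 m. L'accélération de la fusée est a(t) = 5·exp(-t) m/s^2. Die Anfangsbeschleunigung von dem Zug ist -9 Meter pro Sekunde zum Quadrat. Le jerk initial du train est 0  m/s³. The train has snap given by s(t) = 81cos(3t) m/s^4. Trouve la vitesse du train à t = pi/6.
Nous devons trouver l'intégrale de notre équation du snap s(t) = 81·cos(3·t) 3 fois. La primitive du snap est le jerk. En utilisant j(0) = 0, nous obtenons j(t) = 27·sin(3·t). En prenant ∫j(t)dt et en appliquant a(0) = -9, nous trouvons a(t) = -9·cos(3·t). En intégrant l'accélération et en utilisant la condition initiale v(0) = 0, nous obtenons v(t) = -3·sin(3·t). Nous avons la vitesse v(t) = -3·sin(3·t). En substituant t = pi/6: v(pi/6) = -3.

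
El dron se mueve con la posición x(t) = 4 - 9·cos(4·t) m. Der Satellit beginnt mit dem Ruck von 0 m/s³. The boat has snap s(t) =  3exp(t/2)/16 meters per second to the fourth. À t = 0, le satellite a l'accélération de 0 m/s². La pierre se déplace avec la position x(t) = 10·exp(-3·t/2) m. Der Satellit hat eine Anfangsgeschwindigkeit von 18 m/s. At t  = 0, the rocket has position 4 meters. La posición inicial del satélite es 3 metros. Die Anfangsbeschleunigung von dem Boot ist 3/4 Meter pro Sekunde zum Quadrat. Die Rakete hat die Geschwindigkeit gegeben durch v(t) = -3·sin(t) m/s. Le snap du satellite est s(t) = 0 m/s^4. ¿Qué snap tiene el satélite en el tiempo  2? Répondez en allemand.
Aus der Gleichung für den Snap s(t) = 0, setzen wir t = 2 ein und erhalten s = 0.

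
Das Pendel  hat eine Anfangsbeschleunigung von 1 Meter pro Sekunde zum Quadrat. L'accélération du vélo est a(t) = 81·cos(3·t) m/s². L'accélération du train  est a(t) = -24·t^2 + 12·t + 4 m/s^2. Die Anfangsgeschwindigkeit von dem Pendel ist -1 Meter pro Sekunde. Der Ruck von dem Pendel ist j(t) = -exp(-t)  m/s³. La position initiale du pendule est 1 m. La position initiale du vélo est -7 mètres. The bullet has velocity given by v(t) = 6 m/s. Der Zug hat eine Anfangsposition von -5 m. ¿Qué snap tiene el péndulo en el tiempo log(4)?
Debemos derivar nuestra ecuación de la sacudida j(t) = -exp(-t) 1 vez. La derivada de la sacudida da el snap: s(t) = exp(-t). De la ecuación del snap s(t) = exp(-t), sustituimos t = log(4) para obtener s = 1/4.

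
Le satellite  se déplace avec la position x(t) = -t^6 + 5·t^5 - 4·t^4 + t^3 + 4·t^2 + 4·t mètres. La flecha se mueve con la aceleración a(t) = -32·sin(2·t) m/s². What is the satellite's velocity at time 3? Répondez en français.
Pour résoudre ceci, nous devons prendre 1 dérivée de notre équation de la position x(t) = -t^6 + 5·t^5 - 4·t^4 + t^3 + 4·t^2 + 4·t. La dérivée de la position donne la vitesse: v(t) = -6·t^5 + 25·t^4 - 16·t^3 + 3·t^2 + 8·t + 4. Nous avons la vitesse v(t) = -6·t^5 + 25·t^4 - 16·t^3 + 3·t^2 + 8·t + 4. En substituant t = 3: v(3) = 190.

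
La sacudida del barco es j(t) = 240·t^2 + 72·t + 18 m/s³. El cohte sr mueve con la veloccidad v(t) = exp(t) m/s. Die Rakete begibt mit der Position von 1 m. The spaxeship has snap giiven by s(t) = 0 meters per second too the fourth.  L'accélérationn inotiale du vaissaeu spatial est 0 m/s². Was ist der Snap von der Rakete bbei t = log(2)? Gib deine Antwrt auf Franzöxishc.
Pour résoudre ceci, nous devons prendre 3 dérivées de notre équation de la vitesse v(t) = exp(t). En prenant d/dt de v(t), nous trouvons a(t) = exp(t). En dérivant l'accélération, nous obtenons le jerk: j(t) = exp(t). En dérivant le jerk, nous obtenons le snap: s(t) = exp(t). En utilisant s(t) = exp(t) et en substituant t = log(2), nous trouvons s = 2.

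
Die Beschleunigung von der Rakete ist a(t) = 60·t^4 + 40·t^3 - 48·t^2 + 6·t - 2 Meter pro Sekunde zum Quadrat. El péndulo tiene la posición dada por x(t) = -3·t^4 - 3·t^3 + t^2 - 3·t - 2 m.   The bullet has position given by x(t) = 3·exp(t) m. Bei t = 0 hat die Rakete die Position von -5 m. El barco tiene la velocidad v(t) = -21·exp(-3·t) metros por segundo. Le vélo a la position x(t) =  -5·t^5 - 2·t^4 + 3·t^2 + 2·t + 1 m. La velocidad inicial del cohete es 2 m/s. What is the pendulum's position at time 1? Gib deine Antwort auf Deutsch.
Aus der Gleichung für die Position x(t) = -3·t^4 - 3·t^3 + t^2 - 3·t - 2, setzen wir t = 1 ein und erhalten x = -10.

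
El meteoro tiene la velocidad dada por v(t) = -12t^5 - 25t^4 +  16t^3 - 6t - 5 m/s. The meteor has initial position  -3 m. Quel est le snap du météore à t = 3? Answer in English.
Starting from velocity v(t) = -12·t^5 - 25·t^4 + 16·t^3 - 6·t - 5, we take 3 derivatives. The derivative of velocity gives acceleration: a(t) = -60·t^4 - 100·t^3 + 48·t^2 - 6. Taking d/dt of a(t), we find j(t) = -240·t^3 - 300·t^2 + 96·t. Differentiating jerk, we get snap: s(t) = -720·t^2 - 600·t + 96. We have snap s(t) = -720·t^2 - 600·t + 96. Substituting t = 3: s(3) = -8184.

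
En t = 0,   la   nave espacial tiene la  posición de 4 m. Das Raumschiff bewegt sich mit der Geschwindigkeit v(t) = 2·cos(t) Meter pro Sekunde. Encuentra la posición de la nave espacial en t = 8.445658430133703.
Para resolver esto, necesitamos tomar 1 integral de nuestra ecuación de la velocidad v(t) = 2·cos(t). La antiderivada de la velocidad, con x(0) = 4, da la posición: x(t) = 2·sin(t) + 4. Tenemos la posición x(t) = 2·sin(t) + 4. Sustituyendo t = 8.445658430133703: x(8.445658430133703) = 5.66001321471198.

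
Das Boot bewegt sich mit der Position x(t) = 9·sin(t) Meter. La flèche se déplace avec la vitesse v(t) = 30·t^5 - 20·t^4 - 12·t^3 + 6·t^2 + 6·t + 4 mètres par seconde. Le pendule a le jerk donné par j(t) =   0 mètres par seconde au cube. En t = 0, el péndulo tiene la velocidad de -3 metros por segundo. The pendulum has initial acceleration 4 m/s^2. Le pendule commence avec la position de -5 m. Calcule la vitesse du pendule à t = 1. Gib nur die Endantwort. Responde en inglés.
The answer is 1.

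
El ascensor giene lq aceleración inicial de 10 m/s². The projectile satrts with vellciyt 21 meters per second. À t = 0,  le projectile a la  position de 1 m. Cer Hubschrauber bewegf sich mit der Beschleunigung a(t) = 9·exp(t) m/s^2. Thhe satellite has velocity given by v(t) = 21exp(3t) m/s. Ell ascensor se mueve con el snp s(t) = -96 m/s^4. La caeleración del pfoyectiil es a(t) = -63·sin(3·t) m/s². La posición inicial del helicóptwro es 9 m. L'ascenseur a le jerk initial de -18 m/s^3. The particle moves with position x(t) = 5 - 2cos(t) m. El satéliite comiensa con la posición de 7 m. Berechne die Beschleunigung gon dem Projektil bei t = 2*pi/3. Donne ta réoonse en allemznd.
Mit a(t) = -63·sin(3·t) und Einsetzen von t = 2*pi/3, finden wir a = 0.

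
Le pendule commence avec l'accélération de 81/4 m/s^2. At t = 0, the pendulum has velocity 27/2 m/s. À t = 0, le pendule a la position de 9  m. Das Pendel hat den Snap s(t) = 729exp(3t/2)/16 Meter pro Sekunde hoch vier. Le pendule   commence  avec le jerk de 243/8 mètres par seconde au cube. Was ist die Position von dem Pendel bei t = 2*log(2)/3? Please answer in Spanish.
Partiendo del snap s(t) = 729·exp(3·t/2)/16, tomamos 4 antiderivadas. Tomando ∫s(t)dt y aplicando j(0) = 243/8, encontramos j(t) = 243·exp(3·t/2)/8. Tomando ∫j(t)dt y aplicando a(0) = 81/4, encontramos a(t) = 81·exp(3·t/2)/4. La integral de la aceleración, con v(0) = 27/2, da la velocidad: v(t) = 27·exp(3·t/2)/2. La integral de la velocidad es la posición. Usando x(0) = 9, obtenemos x(t) = 9·exp(3·t/2). De la ecuación de la posición x(t) = 9·exp(3·t/2), sustituimos t = 2*log(2)/3 para obtener x = 18.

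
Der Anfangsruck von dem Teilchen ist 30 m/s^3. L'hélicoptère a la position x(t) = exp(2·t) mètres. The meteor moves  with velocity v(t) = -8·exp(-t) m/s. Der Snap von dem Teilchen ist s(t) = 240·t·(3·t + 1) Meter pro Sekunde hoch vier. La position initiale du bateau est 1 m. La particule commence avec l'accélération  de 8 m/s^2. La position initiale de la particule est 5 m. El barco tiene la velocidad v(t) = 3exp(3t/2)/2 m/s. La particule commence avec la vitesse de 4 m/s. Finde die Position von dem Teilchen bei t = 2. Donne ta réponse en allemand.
Ausgehend von dem Snap s(t) = 240·t·(3·t + 1), nehmen wir 4 Integrale. Mit ∫s(t)dt und Anwendung von j(0) = 30, finden wir j(t) = 240·t^3 + 120·t^2 + 30. Das Integral von dem Ruck, mit a(0) = 8, ergibt die Beschleunigung: a(t) = 60·t^4 + 40·t^3 + 30·t + 8. Mit ∫a(t)dt und Anwendung von v(0) = 4, finden wir v(t) = 12·t^5 + 10·t^4 + 15·t^2 + 8·t + 4. Durch Integration von der Geschwindigkeit und Verwendung der Anfangsbedingung x(0) = 5, erhalten wir x(t) = 2·t^6 + 2·t^5 + 5·t^3 + 4·t^2 + 4·t + 5. Aus der Gleichung für die Position x(t) = 2·t^6 + 2·t^5 + 5·t^3 + 4·t^2 + 4·t + 5, setzen wir t = 2 ein und erhalten x = 261.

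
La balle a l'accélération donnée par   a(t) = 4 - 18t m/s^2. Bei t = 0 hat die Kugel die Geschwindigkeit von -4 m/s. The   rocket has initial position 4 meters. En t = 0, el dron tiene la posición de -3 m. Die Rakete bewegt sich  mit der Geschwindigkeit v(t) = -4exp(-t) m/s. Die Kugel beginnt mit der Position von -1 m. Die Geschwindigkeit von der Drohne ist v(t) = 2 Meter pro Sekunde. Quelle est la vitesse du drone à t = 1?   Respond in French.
Nous avons la vitesse v(t) = 2. En substituant t = 1: v(1) = 2.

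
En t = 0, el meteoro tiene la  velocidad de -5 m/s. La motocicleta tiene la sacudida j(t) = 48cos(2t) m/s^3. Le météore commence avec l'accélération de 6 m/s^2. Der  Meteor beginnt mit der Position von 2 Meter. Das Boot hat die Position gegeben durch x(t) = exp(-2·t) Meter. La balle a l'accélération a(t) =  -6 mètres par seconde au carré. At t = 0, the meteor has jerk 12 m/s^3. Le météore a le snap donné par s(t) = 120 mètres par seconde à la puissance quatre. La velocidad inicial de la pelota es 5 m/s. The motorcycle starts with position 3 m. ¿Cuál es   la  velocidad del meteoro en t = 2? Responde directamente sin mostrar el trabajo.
En t = 2, v = 191.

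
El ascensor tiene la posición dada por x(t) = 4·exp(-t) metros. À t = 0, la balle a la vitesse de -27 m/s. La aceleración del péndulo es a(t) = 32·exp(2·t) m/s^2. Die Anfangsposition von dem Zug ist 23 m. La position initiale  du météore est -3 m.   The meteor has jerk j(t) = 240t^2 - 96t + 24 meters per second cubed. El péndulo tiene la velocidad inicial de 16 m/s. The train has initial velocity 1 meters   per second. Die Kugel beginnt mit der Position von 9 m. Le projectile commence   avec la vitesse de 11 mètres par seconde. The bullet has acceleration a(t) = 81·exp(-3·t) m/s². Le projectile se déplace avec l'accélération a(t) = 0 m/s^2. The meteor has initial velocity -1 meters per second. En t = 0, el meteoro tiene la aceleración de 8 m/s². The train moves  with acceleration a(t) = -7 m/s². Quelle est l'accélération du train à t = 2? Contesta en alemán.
Aus der Gleichung für die Beschleunigung a(t) = -7, setzen wir t = 2 ein und erhalten a = -7.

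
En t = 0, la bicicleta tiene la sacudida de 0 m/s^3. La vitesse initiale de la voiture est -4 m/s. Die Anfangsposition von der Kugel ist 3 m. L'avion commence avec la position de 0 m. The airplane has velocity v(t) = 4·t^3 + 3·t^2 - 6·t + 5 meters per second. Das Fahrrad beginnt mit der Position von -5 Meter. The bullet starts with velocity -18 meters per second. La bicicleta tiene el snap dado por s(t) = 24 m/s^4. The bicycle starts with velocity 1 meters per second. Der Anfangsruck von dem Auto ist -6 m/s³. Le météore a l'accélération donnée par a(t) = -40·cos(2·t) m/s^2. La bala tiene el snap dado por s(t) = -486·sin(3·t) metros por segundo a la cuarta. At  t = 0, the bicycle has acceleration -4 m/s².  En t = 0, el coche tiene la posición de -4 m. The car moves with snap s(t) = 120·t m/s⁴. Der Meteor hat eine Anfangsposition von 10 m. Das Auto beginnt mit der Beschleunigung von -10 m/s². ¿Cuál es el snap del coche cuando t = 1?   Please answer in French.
Nous avons le snap s(t) = 120·t. En substituant t = 1: s(1) = 120.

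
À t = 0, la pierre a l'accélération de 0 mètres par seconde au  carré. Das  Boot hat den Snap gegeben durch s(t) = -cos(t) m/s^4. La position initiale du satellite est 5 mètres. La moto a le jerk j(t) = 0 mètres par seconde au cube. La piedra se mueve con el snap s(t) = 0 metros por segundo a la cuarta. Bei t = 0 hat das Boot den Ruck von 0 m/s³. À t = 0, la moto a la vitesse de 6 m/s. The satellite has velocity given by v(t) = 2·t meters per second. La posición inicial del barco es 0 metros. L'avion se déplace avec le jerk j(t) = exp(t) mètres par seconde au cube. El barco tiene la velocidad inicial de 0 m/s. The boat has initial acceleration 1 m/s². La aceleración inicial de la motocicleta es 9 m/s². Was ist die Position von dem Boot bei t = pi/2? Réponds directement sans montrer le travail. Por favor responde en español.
La posición en t = pi/2 es x = 1.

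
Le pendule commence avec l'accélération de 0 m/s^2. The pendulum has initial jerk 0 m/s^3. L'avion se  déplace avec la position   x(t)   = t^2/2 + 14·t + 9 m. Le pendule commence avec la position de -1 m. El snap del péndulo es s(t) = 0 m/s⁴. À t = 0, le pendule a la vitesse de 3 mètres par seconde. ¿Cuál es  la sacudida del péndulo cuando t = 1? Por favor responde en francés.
Nous devons intégrer notre équation du snap s(t) = 0 1 fois. La primitive du snap est le jerk. En utilisant j(0) = 0, nous obtenons j(t) = 0. En utilisant j(t) = 0 et en substituant t = 1, nous trouvons j = 0.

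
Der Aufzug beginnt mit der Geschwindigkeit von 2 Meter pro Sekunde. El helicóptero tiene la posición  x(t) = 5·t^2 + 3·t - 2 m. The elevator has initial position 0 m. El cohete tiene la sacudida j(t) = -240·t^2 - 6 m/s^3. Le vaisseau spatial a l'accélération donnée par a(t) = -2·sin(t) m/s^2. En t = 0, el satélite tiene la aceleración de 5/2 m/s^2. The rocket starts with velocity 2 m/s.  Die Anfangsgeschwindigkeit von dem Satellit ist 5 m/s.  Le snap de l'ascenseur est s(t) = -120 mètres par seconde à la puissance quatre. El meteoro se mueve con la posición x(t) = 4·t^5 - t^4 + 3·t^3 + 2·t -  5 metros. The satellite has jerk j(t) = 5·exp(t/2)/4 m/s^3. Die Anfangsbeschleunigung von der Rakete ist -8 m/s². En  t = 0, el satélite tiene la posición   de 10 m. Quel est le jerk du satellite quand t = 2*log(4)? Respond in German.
Mit j(t) = 5·exp(t/2)/4 und Einsetzen von t = 2*log(4), finden wir j = 5.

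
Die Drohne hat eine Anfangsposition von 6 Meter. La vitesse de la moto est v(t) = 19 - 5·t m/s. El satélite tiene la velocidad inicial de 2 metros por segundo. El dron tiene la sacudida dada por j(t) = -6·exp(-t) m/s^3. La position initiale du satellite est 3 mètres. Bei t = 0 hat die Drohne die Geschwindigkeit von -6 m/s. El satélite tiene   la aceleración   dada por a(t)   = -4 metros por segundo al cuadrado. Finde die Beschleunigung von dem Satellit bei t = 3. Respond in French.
De l'équation de l'accélération a(t) = -4, nous substituons t = 3 pour obtenir a = -4.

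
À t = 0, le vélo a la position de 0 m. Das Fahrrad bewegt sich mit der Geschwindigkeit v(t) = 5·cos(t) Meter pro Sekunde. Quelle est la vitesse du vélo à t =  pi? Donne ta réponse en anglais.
From the given velocity equation v(t) = 5·cos(t), we substitute t = pi to get v = -5.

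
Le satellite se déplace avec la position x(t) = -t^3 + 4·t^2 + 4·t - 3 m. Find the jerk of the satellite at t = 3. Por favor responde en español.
Para resolver esto, necesitamos tomar 3 derivadas de nuestra ecuación de la posición x(t) = -t^3 + 4·t^2 + 4·t - 3. La derivada de la posición da la velocidad: v(t) = -3·t^2 + 8·t + 4. Tomando d/dt de v(t), encontramos a(t) = 8 - 6·t. La derivada de la aceleración da la sacudida: j(t) = -6. Tenemos la sacudida j(t) = -6. Sustituyendo t = 3: j(3) = -6.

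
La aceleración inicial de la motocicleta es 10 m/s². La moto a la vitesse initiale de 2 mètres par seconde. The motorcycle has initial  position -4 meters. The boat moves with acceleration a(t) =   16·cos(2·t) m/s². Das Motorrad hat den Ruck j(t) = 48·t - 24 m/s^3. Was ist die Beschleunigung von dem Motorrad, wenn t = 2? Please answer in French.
En partant du jerk j(t) = 48·t - 24, nous prenons 1 intégrale. En intégrant le jerk et en utilisant la condition initiale a(0) = 10, nous obtenons a(t) = 24·t^2 - 24·t + 10. En utilisant a(t) = 24·t^2 - 24·t + 10 et en substituant t = 2, nous trouvons a = 58.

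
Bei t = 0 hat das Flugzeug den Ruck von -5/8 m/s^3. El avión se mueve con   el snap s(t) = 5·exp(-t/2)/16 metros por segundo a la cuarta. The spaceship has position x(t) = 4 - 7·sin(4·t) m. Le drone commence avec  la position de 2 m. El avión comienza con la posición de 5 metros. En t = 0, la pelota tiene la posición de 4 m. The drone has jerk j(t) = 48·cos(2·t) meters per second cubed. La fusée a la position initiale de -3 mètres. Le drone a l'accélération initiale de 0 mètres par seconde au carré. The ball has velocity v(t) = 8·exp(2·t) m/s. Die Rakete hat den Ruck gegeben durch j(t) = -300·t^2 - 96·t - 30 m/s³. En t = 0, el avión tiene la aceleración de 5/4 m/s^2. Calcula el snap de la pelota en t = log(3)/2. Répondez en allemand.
Ausgehend von der Geschwindigkeit v(t) = 8·exp(2·t), nehmen wir 3 Ableitungen. Mit d/dt von v(t) finden wir a(t) = 16·exp(2·t). Durch Ableiten von der Beschleunigung erhalten wir den Ruck: j(t) = 32·exp(2·t). Mit d/dt von j(t) finden wir s(t) = 64·exp(2·t). Wir haben den Snap s(t) = 64·exp(2·t). Durch Einsetzen von t = log(3)/2: s(log(3)/2) = 192.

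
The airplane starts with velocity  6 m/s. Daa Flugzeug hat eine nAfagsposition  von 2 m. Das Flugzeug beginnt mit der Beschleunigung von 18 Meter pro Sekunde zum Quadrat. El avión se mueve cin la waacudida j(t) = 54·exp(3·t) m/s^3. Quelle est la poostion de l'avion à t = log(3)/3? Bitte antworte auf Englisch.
Starting from jerk j(t) = 54·exp(3·t), we take 3 antiderivatives. Integrating jerk and using the initial condition a(0) = 18, we get a(t) = 18·exp(3·t). The integral of acceleration is velocity. Using v(0) = 6, we get v(t) = 6·exp(3·t). Finding the integral of v(t) and using x(0) = 2: x(t) = 2·exp(3·t). We have position x(t) = 2·exp(3·t). Substituting t = log(3)/3: x(log(3)/3) = 6.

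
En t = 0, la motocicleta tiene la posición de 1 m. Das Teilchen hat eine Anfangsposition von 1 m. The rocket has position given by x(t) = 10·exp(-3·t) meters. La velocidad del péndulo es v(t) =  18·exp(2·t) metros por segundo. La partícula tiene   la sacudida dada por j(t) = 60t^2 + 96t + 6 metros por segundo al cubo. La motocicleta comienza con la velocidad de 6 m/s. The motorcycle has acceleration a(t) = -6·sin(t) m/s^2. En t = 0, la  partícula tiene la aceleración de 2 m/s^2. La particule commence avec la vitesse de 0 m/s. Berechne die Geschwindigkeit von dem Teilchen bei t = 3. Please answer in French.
En partant du jerk j(t) = 60·t^2 + 96·t + 6, nous prenons 2 intégrales. L'intégrale du jerk, avec a(0) = 2, donne l'accélération: a(t) = 20·t^3 + 48·t^2 + 6·t + 2. La primitive de l'accélération est la vitesse. En utilisant v(0) = 0, nous obtenons v(t) = t·(5·t^3 + 16·t^2 + 3·t + 2). En utilisant v(t) = t·(5·t^3 + 16·t^2 + 3·t + 2) et en substituant t = 3, nous trouvons v = 870.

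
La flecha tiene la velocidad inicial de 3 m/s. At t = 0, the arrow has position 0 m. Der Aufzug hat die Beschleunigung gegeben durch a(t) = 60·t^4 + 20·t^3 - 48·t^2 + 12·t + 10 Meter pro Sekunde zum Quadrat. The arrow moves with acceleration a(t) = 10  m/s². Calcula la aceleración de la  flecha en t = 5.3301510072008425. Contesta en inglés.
We have acceleration a(t) = 10. Substituting t = 5.3301510072008425: a(5.3301510072008425) = 10.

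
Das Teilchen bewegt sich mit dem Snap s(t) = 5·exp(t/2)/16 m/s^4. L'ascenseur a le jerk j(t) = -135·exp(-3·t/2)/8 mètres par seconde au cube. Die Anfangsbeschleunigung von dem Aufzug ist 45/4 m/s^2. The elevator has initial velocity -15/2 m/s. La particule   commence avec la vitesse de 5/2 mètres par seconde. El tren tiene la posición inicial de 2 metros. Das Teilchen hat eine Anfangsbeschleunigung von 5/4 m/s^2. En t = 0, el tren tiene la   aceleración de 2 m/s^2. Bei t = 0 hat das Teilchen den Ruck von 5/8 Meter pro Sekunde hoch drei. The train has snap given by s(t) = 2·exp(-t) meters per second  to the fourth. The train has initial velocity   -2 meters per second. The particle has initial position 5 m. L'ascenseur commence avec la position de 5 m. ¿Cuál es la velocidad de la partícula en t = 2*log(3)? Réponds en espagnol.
Debemos encontrar la integral de nuestra ecuación del snap s(t) = 5·exp(t/2)/16 3 veces. Integrando el snap y usando la condición inicial j(0) = 5/8, obtenemos j(t) = 5·exp(t/2)/8. La antiderivada de la sacudida es la aceleración. Usando a(0) = 5/4, obtenemos a(t) = 5·exp(t/2)/4. La integral de la aceleración, con v(0) = 5/2, da la velocidad: v(t) = 5·exp(t/2)/2. Usando v(t) = 5·exp(t/2)/2 y sustituyendo t = 2*log(3), encontramos v = 15/2.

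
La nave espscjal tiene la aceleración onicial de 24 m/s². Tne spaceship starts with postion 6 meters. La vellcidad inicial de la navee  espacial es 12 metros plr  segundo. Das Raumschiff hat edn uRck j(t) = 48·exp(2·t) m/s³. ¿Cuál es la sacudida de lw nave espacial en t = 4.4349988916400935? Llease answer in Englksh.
We have jerk j(t) = 48·exp(2·t). Substituting t = 4.4349988916400935: j(4.4349988916400935) = 341532.729628942.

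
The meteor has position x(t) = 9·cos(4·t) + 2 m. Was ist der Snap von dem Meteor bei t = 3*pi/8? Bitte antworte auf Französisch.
Pour résoudre ceci, nous devons prendre 4 dérivées de notre équation de la position x(t) = 9·cos(4·t) + 2. La dérivée de la position donne la vitesse: v(t) = -36·sin(4·t). En dérivant la vitesse, nous obtenons l'accélération: a(t) = -144·cos(4·t). La dérivée de l'accélération donne le jerk: j(t) = 576·sin(4·t). En dérivant le jerk, nous obtenons le snap: s(t) = 2304·cos(4·t). En utilisant s(t) = 2304·cos(4·t) et en substituant t = 3*pi/8, nous trouvons s = 0.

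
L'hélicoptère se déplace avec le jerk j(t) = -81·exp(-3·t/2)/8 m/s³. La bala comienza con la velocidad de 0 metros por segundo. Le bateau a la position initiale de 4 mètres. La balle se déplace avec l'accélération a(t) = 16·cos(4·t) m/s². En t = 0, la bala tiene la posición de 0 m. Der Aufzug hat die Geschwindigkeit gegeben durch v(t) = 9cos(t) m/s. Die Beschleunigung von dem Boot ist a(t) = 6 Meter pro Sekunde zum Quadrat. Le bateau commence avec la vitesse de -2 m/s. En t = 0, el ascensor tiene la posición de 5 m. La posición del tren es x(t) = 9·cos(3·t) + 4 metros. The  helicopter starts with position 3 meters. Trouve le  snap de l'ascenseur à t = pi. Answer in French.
Pour résoudre ceci, nous devons prendre 3 dérivées de notre équation de la vitesse v(t) = 9·cos(t). La dérivée de la vitesse donne l'accélération: a(t) = -9·sin(t). En dérivant l'accélération, nous obtenons le jerk: j(t) = -9·cos(t). En prenant d/dt de j(t), nous trouvons s(t) = 9·sin(t). En utilisant s(t) = 9·sin(t) et en substituant t = pi, nous trouvons s = 0.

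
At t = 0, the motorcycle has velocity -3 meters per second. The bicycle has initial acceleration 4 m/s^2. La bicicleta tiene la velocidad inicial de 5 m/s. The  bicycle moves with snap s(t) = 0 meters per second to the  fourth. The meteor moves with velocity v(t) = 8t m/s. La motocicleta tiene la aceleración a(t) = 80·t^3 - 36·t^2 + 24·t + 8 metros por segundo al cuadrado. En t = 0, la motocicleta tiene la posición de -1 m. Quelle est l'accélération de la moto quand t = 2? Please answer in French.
De l'équation de l'accélération a(t) = 80·t^3 - 36·t^2 + 24·t + 8, nous substituons t = 2 pour obtenir a = 552.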